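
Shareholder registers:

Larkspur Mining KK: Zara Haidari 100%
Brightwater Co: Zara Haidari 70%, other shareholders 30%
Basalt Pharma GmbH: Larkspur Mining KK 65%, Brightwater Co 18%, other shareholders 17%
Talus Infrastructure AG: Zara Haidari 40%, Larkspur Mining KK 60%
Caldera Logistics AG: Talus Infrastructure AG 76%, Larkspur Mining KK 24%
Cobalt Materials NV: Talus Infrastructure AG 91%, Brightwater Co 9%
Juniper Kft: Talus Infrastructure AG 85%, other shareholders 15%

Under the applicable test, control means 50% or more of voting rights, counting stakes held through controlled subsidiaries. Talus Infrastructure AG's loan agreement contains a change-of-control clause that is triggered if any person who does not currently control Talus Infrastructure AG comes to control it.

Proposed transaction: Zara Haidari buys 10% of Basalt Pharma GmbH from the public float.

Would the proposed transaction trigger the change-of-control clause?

The purchase changes only Zara's holdings, so Zara is the only person who could newly come to control Talus.
Zara holds 100% of Larkspur, so Zara controls Larkspur.
Zara and Larkspur together hold 40% + 60% = 100% of Talus, so Zara controls Talus.
So Zara already controls Talus before the transaction.
After the purchase, Zara holds 10% of Basalt directly.
Zara controlled Talus already, so this is not a new person acquiring control; every other person's position is unchanged or reduced.
No new person acquires control, so the clause is not triggered.

No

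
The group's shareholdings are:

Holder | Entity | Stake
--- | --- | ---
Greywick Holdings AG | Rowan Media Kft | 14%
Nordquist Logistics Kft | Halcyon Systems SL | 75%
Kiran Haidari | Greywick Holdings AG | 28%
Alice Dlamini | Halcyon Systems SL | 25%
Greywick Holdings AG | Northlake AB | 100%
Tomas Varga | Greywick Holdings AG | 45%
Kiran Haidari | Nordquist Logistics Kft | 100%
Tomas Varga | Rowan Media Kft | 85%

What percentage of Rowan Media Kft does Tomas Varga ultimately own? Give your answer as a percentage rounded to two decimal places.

Tomas reaches Rowan along 2 paths.
Via Greywick: 45% × 14% = 6.3%.
Direct stake: 85% = 85%.
Total: 6.3% + 85% = 91.3%.
Rounded: 91.30%.

91.30%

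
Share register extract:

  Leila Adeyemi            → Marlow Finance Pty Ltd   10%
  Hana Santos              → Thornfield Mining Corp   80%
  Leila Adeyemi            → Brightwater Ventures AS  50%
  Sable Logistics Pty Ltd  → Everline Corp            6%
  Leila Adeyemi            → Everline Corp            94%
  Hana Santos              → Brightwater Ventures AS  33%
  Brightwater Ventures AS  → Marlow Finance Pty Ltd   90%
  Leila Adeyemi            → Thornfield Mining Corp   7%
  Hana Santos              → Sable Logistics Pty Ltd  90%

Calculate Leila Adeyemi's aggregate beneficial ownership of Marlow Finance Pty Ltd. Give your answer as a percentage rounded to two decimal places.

55.00%

Leila reaches Marlow along 2 paths.
Via Brightwater: 50% × 90% = 45%.
Direct stake: 10% = 10%.
Total: 45% + 10% = 55%.
Rounded: 55.00%.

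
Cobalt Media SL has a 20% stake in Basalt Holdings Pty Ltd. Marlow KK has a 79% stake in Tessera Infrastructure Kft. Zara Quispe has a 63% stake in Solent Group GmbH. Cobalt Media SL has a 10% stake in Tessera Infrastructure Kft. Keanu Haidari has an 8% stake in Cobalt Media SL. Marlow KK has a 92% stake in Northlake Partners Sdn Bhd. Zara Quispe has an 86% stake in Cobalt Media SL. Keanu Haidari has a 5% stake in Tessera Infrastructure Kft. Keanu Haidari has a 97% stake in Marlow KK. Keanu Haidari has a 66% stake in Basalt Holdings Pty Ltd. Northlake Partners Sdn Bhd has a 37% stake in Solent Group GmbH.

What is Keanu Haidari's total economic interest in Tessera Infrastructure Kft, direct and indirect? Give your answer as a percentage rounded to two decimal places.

82.43%

Keanu reaches Tessera along 3 paths.
Via Marlow: 97% × 79% = 76.63%.
Via Cobalt: 8% × 10% = 0.8%.
Direct stake: 5% = 5%.
Total: 76.63% + 0.8% + 5% = 82.43%.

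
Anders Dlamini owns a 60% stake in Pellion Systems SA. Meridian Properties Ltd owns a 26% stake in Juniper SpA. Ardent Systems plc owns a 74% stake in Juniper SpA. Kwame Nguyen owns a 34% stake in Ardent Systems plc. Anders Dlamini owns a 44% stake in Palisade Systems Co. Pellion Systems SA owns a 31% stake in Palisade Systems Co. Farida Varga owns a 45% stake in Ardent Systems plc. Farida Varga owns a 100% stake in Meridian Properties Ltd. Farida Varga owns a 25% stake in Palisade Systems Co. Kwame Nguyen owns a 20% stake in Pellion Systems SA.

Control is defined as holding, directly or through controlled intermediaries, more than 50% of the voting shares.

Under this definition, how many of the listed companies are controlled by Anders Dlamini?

2

Anders holds 60% of Pellion, so Anders controls Pellion.
Anders and Pellion together hold 44% + 31% = 75% of Palisade, so Anders controls Palisade.
No other company's threshold is met.
Anders controls 2 companies.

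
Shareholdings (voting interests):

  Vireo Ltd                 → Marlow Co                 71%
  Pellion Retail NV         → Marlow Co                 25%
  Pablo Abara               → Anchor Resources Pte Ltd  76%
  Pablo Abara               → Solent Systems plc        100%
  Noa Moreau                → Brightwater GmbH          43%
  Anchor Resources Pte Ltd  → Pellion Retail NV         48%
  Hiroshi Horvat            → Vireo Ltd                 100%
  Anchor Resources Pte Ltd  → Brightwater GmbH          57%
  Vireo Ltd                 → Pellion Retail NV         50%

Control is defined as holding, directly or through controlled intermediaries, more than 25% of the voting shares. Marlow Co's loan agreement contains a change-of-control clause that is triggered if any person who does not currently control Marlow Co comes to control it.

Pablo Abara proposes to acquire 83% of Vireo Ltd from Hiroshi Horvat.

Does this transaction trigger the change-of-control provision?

The purchase adds only to Pablo's holdings (Hiroshi's stake shrinks), so Pablo is the only person who could newly come to control Marlow.
Pablo holds 76% of Anchor, so Pablo controls Anchor.
Anchor holds 57% of Brightwater, so Pablo controls Brightwater.
Anchor holds 48% of Pellion, so Pablo controls Pellion.
Pablo holds 100% of Solent, so Pablo controls Solent.
In Marlow, Pablo's side holds only 25%, not > 25%.
So before the transaction, Pablo does not control Marlow.
After the purchase, Pablo holds 83% of Vireo directly, and Hiroshi's stake falls to 17%.
Pablo holds 83% of Vireo, so Pablo controls Vireo.
Vireo and Anchor together hold 50% + 48% = 98% of Pellion, so Pablo controls Pellion.
Vireo and Pellion together hold 71% + 25% = 96% of Marlow, so Pablo controls Marlow.
Pablo did not control Marlow before and does after, so the clause is triggered.

Yes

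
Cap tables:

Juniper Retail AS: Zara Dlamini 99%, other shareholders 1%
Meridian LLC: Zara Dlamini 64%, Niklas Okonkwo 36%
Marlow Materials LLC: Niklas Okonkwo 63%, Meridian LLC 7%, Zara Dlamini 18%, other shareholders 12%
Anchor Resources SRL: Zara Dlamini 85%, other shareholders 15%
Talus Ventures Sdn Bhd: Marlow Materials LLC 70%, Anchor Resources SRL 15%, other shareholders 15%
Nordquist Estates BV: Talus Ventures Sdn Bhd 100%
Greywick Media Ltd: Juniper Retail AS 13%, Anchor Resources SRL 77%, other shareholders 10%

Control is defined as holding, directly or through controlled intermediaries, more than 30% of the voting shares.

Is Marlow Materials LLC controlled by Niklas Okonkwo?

Yes

Niklas holds 36% of Meridian, so Niklas controls Meridian.
Niklas and Meridian together hold 63% + 7% = 70% of Marlow, so Niklas controls Marlow.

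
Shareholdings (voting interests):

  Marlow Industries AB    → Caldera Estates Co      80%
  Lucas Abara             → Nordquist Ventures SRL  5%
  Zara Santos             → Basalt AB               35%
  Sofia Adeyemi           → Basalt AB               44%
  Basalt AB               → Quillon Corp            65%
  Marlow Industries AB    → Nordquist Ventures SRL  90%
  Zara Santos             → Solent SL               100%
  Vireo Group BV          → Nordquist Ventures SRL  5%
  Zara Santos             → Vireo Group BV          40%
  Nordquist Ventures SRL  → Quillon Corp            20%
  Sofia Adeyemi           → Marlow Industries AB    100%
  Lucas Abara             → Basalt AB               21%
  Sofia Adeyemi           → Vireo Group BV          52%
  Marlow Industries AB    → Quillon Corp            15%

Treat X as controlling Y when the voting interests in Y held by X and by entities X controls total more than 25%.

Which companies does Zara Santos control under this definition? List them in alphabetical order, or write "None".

Basalt AB, Quillon Corp, Solent SL, Vireo Group BV

Zara holds 40% of Vireo, so Zara controls Vireo.
Zara holds 35% of Basalt, so Zara controls Basalt.
Zara holds 100% of Solent, so Zara controls Solent.
Basalt holds 65% of Quillon, so Zara controls Quillon.
No other company's threshold is met.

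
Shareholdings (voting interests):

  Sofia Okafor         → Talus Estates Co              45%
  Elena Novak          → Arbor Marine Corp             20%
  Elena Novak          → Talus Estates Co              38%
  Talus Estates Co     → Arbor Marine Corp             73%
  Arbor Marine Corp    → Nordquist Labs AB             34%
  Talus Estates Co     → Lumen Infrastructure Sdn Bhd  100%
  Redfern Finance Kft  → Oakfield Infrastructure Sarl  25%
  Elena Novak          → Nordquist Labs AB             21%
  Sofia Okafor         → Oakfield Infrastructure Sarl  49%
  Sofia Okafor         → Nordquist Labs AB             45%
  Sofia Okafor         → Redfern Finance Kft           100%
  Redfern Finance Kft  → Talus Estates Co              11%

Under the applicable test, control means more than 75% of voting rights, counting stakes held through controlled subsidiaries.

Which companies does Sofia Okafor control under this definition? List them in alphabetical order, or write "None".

Sofia holds 100% of Redfern, so Sofia controls Redfern.
No other company's threshold is met.

Redfern Finance Kft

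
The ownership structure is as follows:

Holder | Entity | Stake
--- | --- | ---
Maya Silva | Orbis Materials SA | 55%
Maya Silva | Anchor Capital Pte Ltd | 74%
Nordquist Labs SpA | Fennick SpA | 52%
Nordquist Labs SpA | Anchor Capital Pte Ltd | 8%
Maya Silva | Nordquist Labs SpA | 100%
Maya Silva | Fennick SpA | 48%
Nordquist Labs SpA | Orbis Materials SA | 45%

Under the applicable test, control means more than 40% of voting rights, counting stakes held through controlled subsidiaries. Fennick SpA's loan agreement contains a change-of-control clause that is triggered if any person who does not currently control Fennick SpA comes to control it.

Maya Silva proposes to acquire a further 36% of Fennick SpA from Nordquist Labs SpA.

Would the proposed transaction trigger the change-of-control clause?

The purchase adds only to Maya's holdings (Nordquist's stake shrinks), so Maya is the only person who could newly come to control Fennick.
Maya holds 100% of Nordquist, so Maya controls Nordquist.
Nordquist and Maya together hold 52% + 48% = 100% of Fennick, so Maya controls Fennick.
So Maya already controls Fennick before the transaction.
After the purchase, Maya's direct stake in Fennick rises to 48% + 36% = 84%, and Nordquist's stake falls to 16%.
Maya controlled Fennick already, so this is not a new person acquiring control; every other person's position is unchanged or reduced.
No new person acquires control, so the clause is not triggered.

No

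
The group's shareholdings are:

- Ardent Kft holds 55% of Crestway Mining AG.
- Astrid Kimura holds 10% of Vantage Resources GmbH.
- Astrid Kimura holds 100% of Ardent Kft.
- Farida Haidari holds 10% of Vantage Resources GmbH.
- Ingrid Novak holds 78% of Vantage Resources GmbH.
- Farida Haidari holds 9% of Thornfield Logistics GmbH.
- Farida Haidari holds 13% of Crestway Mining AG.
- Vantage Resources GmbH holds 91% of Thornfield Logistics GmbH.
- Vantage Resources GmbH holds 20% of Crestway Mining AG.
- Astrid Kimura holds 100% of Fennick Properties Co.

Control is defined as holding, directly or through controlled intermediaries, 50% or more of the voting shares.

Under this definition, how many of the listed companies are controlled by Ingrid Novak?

2

Ingrid holds 78% of Vantage, so Ingrid controls Vantage.
Vantage holds 91% of Thornfield, so Ingrid controls Thornfield.
No other company's threshold is met.
Ingrid controls 2 companies.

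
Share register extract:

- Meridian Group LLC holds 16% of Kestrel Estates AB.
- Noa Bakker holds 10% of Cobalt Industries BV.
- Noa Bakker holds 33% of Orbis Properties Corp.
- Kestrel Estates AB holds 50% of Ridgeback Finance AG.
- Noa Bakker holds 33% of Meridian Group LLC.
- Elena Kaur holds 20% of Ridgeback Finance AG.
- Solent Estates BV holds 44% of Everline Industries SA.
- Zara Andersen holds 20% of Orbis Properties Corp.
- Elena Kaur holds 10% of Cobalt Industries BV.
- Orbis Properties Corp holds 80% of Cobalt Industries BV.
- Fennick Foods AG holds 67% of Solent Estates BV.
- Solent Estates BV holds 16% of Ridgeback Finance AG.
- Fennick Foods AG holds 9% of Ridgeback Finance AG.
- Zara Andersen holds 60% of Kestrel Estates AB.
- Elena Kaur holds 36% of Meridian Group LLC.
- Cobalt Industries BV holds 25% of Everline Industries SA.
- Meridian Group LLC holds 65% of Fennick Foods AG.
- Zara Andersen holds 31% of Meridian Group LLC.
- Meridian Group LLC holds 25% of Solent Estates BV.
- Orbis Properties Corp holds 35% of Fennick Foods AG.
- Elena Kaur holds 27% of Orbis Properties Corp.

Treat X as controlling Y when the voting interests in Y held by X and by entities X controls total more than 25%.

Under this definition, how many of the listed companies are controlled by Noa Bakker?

Noa holds 33% of Meridian, so Noa controls Meridian.
Noa holds 33% of Orbis, so Noa controls Orbis.
Orbis and Noa together hold 80% + 10% = 90% of Cobalt, so Noa controls Cobalt.
Orbis and Meridian together hold 35% + 65% = 100% of Fennick, so Noa controls Fennick.
Meridian and Fennick together hold 25% + 67% = 92% of Solent, so Noa controls Solent.
Solent and Cobalt together hold 44% + 25% = 69% of Everline, so Noa controls Everline.
No other company's threshold is met.
Noa controls 6 companies.

6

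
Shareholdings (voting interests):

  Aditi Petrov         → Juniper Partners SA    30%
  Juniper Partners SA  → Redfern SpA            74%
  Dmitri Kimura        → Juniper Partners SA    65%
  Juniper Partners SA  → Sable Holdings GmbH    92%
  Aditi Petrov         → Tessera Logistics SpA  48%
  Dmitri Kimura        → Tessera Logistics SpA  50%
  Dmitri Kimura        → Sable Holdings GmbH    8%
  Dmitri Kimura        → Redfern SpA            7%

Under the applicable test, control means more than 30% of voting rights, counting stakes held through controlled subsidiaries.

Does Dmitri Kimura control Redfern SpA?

Dmitri holds 65% of Juniper, so Dmitri controls Juniper.
Juniper and Dmitri together hold 74% + 7% = 81% of Redfern, so Dmitri controls Redfern.

Yes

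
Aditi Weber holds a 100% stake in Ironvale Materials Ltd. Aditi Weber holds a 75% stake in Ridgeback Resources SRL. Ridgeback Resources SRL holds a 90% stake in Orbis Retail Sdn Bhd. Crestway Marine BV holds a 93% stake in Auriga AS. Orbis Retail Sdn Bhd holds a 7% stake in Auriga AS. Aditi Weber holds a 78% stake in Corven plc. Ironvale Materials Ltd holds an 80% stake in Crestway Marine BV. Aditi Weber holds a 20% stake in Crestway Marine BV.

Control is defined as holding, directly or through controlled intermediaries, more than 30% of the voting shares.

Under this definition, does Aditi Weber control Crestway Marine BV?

Aditi holds 100% of Ironvale, so Aditi controls Ironvale.
Aditi and Ironvale together hold 20% + 80% = 100% of Crestway, so Aditi controls Crestway.

Yes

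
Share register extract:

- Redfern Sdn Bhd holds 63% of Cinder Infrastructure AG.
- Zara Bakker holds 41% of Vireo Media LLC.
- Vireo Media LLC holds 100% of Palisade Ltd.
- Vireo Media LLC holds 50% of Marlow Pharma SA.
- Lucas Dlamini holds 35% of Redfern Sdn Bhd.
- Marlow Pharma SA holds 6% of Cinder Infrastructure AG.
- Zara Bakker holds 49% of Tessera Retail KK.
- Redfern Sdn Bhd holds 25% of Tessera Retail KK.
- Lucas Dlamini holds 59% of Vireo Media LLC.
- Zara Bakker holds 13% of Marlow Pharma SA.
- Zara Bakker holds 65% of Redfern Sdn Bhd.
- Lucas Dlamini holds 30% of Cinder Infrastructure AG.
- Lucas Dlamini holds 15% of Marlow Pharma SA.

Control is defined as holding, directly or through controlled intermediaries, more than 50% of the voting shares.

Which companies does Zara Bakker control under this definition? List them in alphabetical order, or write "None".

Zara holds 65% of Redfern, so Zara controls Redfern.
Redfern and Zara together hold 25% + 49% = 74% of Tessera, so Zara controls Tessera.
Redfern holds 63% of Cinder, so Zara controls Cinder.
No other company's threshold is met.

Cinder Infrastructure AG, Redfern Sdn Bhd, Tessera Retail KK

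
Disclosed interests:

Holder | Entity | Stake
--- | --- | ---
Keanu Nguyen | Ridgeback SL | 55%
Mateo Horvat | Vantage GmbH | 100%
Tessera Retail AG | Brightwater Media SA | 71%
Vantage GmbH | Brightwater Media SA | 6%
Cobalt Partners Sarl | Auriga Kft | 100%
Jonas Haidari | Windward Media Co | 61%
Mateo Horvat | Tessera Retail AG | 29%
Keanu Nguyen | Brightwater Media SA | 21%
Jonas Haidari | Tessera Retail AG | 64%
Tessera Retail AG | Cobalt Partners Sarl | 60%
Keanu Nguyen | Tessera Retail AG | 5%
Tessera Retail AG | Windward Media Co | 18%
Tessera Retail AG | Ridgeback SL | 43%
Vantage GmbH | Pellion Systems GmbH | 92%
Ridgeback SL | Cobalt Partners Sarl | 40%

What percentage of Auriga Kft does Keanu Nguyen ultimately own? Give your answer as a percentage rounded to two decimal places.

Keanu reaches Auriga along 3 paths.
Via Ridgeback → Cobalt: 55% × 40% × 100% = 22%.
Via Tessera → Ridgeback → Cobalt: 5% × 43% × 40% × 100% = 0.86%.
Via Tessera → Cobalt: 5% × 60% × 100% = 3%.
Total: 22% + 0.86% + 3% = 25.86%.

25.86%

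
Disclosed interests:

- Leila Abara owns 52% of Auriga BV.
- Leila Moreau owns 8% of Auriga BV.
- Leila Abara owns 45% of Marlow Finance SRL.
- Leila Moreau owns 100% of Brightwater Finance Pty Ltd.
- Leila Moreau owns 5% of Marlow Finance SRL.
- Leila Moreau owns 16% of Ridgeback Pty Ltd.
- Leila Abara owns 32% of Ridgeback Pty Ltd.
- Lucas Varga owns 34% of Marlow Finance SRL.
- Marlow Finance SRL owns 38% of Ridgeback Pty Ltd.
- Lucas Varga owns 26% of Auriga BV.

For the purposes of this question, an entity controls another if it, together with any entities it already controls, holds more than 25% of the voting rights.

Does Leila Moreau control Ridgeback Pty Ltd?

Leila Moreau holds 100% of Brightwater, so Leila Moreau controls Brightwater.
In Ridgeback, Leila Moreau's side holds only 16%, not > 25%.
So Leila Moreau does not control Ridgeback.

No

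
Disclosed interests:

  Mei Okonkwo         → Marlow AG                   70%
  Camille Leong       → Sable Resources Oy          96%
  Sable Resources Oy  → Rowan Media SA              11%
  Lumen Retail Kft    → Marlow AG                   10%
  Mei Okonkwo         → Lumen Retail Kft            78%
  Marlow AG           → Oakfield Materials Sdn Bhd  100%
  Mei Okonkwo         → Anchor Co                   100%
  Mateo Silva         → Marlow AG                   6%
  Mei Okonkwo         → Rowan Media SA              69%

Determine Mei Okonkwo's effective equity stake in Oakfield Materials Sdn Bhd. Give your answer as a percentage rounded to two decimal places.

77.80%

Mei reaches Oakfield along 2 paths.
Via Marlow: 70% × 100% = 70%.
Via Lumen → Marlow: 78% × 10% × 100% = 7.8%.
Total: 70% + 7.8% = 77.8%.
Rounded: 77.80%.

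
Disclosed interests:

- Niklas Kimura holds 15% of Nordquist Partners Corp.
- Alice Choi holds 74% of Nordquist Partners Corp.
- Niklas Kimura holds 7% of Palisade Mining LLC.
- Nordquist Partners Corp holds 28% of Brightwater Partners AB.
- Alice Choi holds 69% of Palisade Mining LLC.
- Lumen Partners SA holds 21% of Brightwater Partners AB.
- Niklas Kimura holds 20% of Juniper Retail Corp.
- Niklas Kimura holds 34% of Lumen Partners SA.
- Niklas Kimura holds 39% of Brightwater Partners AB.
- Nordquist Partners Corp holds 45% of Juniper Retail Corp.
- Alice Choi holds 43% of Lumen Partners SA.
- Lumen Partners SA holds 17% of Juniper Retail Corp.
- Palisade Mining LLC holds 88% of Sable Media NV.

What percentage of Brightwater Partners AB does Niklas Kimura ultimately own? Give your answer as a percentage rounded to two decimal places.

50.34%

Niklas reaches Brightwater along 3 paths.
Via Nordquist: 15% × 28% = 4.2%.
Via Lumen: 34% × 21% = 7.14%.
Direct stake: 39% = 39%.
Total: 4.2% + 7.14% + 39% = 50.34%.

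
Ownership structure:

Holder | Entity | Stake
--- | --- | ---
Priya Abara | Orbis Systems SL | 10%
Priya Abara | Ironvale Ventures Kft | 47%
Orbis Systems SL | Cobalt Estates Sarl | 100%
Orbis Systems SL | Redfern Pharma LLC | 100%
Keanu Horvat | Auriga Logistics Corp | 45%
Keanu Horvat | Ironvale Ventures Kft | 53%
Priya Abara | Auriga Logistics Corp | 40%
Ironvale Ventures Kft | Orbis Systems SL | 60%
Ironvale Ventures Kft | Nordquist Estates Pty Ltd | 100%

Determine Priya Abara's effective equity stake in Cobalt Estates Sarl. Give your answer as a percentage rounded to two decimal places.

Priya reaches Cobalt along 2 paths.
Via Ironvale → Orbis: 47% × 60% × 100% = 28.2%.
Via Orbis: 10% × 100% = 10%.
Total: 28.2% + 10% = 38.2%.
Rounded: 38.20%.

38.20%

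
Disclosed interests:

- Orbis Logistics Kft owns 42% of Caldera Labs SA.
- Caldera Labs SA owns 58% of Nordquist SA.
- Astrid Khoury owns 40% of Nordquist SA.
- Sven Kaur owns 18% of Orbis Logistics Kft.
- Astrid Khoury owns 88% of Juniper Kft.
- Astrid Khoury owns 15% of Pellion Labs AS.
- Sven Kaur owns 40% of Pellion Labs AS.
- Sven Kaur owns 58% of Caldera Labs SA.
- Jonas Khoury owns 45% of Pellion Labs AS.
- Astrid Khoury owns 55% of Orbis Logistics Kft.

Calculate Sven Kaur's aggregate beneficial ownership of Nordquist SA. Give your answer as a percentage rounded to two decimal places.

38.02%

Sven reaches Nordquist along 2 paths.
Via Orbis → Caldera: 18% × 42% × 58% = 4.3848%.
Via Caldera: 58% × 58% = 33.64%.
Total: 4.3848% + 33.64% = 38.0248%.
Rounded: 38.02%.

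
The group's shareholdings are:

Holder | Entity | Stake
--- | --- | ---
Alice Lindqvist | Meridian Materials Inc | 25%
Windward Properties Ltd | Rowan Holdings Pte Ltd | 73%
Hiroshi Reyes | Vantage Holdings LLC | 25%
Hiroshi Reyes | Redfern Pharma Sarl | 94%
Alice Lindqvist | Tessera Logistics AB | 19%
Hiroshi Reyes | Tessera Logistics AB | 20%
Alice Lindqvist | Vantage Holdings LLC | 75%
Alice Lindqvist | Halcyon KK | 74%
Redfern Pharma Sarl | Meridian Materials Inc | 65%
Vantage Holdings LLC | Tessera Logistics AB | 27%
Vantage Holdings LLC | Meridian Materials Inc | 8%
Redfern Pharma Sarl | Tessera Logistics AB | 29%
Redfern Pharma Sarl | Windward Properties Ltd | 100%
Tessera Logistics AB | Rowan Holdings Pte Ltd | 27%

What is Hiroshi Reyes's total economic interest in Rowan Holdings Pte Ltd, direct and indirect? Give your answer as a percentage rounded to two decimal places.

Hiroshi reaches Rowan along 4 paths.
Via Redfern → Windward: 94% × 100% × 73% = 68.62%.
Via Redfern → Tessera: 94% × 29% × 27% = 7.3602%.
Via Tessera: 20% × 27% = 5.4%.
Via Vantage → Tessera: 25% × 27% × 27% = 1.8225%.
Total: 68.62% + 7.3602% + 5.4% + 1.8225% = 83.2027%.
Rounded: 83.20%.

83.20%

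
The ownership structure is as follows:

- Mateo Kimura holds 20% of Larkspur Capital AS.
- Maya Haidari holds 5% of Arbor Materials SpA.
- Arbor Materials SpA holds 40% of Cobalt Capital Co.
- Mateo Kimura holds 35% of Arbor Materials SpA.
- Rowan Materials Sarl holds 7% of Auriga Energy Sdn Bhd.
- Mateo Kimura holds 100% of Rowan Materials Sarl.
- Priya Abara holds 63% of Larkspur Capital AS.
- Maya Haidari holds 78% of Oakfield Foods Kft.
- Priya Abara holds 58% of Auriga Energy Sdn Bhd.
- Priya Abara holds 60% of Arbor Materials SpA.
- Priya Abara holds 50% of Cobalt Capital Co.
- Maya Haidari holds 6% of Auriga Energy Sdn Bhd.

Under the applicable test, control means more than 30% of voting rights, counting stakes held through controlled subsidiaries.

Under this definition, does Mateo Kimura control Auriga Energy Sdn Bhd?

Mateo holds 35% of Arbor, so Mateo controls Arbor.
Mateo holds 100% of Rowan, so Mateo controls Rowan.
Arbor holds 40% of Cobalt, so Mateo controls Cobalt.
In Auriga, Mateo's side holds only 7%, not > 30%.
So Mateo does not control Auriga.

No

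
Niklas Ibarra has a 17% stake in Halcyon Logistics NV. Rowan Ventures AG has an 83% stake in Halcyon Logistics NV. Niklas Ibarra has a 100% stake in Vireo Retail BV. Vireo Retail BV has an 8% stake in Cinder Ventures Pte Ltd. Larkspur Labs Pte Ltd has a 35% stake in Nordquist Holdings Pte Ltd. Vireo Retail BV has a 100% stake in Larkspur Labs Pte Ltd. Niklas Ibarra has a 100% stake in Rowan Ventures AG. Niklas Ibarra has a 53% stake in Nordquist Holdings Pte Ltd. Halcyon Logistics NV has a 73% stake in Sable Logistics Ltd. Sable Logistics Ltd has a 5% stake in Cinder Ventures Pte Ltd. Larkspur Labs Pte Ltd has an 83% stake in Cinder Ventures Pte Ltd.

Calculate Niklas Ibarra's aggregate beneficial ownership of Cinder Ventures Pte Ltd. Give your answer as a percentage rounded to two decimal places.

Niklas reaches Cinder along 4 paths.
Via Vireo: 100% × 8% = 8%.
Via Vireo → Larkspur: 100% × 100% × 83% = 83%.
Via Rowan → Halcyon → Sable: 100% × 83% × 73% × 5% = 3.0295%.
Via Halcyon → Sable: 17% × 73% × 5% = 0.6205%.
Total: 8% + 83% + 3.0295% + 0.6205% = 94.65%.

94.65%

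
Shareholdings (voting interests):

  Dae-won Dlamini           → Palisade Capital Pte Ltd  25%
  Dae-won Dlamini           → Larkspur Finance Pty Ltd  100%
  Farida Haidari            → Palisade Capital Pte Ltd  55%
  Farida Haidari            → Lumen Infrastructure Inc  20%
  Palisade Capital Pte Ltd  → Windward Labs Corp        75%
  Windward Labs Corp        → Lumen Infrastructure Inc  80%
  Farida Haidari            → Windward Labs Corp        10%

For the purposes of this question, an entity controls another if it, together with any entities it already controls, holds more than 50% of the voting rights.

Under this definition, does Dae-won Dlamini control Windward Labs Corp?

Dae-won holds 100% of Larkspur, so Dae-won controls Larkspur.
Neither Dae-won nor any entity Dae-won controls holds any voting interest in Windward.
So Dae-won does not control Windward.

No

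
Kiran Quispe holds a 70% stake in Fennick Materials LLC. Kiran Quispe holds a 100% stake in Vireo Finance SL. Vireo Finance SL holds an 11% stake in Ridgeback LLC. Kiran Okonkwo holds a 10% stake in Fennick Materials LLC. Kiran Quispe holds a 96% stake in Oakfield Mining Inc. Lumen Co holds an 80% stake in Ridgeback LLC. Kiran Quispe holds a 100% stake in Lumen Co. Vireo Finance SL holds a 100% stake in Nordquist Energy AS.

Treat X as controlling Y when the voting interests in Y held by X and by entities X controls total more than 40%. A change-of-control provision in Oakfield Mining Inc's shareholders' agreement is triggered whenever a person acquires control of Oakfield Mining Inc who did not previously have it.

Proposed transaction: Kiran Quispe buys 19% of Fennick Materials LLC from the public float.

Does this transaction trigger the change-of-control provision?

No

The purchase changes only Kiran Quispe's holdings, so Kiran Quispe is the only person who could newly come to control Oakfield.
Kiran Quispe holds 96% of Oakfield, so Kiran Quispe controls Oakfield.
So Kiran Quispe already controls Oakfield before the transaction.
After the purchase, Kiran Quispe's direct stake in Fennick rises to 70% + 19% = 89%.
Kiran Quispe controlled Oakfield already, so this is not a new person acquiring control; every other person's position is unchanged or reduced.
No new person acquires control, so the clause is not triggered.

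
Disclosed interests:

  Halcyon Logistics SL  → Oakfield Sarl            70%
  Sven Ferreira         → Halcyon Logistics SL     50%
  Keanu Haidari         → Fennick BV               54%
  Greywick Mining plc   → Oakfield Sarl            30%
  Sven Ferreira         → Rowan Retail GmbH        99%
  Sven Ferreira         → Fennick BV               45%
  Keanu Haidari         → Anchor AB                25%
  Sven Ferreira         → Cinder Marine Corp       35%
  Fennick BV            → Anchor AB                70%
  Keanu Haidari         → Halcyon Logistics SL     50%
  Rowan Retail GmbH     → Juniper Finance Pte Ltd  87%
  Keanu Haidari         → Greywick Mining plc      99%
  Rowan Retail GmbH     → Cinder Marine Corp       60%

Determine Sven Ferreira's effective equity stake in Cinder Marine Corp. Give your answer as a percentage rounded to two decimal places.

94.40%

Sven reaches Cinder along 2 paths.
Direct stake: 35% = 35%.
Via Rowan: 99% × 60% = 59.4%.
Total: 35% + 59.4% = 94.4%.
Rounded: 94.40%.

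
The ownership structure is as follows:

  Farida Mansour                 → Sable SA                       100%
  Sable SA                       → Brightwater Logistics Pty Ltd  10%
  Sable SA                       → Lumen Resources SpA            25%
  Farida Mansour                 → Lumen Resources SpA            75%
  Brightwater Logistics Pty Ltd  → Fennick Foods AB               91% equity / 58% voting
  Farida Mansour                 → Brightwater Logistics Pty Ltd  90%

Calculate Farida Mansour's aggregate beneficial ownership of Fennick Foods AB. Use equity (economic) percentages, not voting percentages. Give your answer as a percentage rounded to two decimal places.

Farida reaches Fennick along 2 paths.
Via Sable → Brightwater: 100% × 10% × 91% = 9.1%.
Via Brightwater: 90% × 91% = 81.9%.
Total: 9.1% + 81.9% = 91%.
Rounded: 91.00%.

91.00%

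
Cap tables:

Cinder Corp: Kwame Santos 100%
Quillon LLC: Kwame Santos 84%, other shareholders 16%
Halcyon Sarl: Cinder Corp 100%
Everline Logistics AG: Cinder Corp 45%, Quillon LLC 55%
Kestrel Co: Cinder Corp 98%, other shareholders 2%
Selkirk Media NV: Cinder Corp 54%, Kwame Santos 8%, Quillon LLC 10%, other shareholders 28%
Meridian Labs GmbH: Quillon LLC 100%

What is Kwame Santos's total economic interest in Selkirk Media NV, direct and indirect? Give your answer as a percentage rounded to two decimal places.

Kwame reaches Selkirk along 3 paths.
Via Cinder: 100% × 54% = 54%.
Direct stake: 8% = 8%.
Via Quillon: 84% × 10% = 8.4%.
Total: 54% + 8% + 8.4% = 70.4%.
Rounded: 70.40%.

70.40%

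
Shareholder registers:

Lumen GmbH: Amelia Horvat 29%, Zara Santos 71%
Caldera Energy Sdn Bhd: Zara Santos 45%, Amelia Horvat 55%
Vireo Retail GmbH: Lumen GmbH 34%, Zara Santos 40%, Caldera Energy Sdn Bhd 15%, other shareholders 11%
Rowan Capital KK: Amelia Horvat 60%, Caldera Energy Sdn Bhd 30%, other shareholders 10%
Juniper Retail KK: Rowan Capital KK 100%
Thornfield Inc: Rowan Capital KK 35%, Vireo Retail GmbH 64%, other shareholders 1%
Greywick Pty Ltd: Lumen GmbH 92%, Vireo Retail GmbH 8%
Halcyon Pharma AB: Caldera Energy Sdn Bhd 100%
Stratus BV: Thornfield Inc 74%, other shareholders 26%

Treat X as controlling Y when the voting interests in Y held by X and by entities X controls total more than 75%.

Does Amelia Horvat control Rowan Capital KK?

Amelia's largest direct stake is 60% in Rowan, which does not meet the threshold, so Amelia controls no company.
In Rowan, Amelia's side holds only 60%, not > 75%.
So Amelia does not control Rowan.

No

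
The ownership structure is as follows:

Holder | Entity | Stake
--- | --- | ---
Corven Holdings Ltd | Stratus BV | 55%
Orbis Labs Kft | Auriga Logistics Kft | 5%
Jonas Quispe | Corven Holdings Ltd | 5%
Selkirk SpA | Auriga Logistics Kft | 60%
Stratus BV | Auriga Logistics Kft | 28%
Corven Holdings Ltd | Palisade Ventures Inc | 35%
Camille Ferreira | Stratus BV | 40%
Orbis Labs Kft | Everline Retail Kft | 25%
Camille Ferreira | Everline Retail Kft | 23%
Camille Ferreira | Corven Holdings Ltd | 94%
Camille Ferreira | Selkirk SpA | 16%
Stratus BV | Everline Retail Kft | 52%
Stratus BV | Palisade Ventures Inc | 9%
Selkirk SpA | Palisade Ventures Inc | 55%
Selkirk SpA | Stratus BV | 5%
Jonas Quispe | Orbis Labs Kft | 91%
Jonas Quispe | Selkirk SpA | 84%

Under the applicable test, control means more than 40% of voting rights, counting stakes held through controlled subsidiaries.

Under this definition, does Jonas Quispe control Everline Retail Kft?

No

Jonas holds 84% of Selkirk, so Jonas controls Selkirk.
Jonas holds 91% of Orbis, so Jonas controls Orbis.
Selkirk and Orbis together hold 60% + 5% = 65% of Auriga, so Jonas controls Auriga.
Selkirk holds 55% of Palisade, so Jonas controls Palisade.
In Everline, Jonas's side holds only 25%, not > 40%.
So Jonas does not control Everline.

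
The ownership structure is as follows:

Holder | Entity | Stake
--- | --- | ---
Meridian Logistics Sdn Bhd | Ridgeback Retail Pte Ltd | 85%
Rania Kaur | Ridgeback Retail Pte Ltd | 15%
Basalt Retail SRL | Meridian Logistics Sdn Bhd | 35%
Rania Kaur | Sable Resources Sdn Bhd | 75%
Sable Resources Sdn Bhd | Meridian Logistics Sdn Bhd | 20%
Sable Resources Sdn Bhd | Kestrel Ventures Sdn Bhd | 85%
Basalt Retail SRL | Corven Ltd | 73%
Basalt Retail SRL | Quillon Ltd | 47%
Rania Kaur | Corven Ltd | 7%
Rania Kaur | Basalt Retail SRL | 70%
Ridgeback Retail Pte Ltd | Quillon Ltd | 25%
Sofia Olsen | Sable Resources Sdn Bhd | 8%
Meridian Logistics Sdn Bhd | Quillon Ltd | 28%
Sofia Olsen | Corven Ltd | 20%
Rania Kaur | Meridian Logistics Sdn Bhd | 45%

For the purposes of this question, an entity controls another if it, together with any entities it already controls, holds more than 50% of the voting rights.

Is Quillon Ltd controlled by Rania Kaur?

Rania holds 70% of Basalt, so Rania controls Basalt.
Rania holds 75% of Sable, so Rania controls Sable.
Basalt and Sable and Rania together hold 35% + 20% + 45% = 100% of Meridian, so Rania controls Meridian.
Rania and Meridian together hold 15% + 85% = 100% of Ridgeback, so Rania controls Ridgeback.
Meridian and Basalt and Ridgeback together hold 28% + 47% + 25% = 100% of Quillon, so Rania controls Quillon.

Yes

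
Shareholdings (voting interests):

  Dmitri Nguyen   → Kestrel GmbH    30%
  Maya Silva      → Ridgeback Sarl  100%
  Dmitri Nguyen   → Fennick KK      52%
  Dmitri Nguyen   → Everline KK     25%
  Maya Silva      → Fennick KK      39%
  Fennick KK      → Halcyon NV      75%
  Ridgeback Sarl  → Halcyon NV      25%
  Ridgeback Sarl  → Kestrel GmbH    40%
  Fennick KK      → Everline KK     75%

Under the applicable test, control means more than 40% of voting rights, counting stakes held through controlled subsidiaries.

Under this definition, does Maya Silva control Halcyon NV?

Maya holds 100% of Ridgeback, so Maya controls Ridgeback.
In Halcyon, Maya's side holds only 25%, not > 40%.
So Maya does not control Halcyon.

No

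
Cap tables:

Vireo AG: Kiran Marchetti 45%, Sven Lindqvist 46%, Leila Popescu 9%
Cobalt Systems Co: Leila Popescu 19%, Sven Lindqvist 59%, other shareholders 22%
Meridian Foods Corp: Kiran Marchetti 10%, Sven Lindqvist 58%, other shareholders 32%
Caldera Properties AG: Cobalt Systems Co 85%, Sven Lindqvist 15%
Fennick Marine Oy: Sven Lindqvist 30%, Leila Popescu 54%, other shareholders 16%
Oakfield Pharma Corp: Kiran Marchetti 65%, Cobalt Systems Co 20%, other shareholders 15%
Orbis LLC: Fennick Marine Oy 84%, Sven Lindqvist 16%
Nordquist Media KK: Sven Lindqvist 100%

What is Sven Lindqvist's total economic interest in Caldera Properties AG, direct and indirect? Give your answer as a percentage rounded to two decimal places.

65.15%

Sven reaches Caldera along 2 paths.
Via Cobalt: 59% × 85% = 50.15%.
Direct stake: 15% = 15%.
Total: 50.15% + 15% = 65.15%.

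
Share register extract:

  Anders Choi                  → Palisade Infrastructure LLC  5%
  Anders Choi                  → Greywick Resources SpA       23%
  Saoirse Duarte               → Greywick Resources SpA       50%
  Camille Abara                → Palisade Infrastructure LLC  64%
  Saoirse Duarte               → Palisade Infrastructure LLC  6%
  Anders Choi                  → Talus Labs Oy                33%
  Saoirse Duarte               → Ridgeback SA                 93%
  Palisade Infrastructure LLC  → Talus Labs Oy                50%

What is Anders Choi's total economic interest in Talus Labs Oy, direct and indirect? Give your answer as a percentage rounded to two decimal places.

35.50%

Anders reaches Talus along 2 paths.
Via Palisade: 5% × 50% = 2.5%.
Direct stake: 33% = 33%.
Total: 2.5% + 33% = 35.5%.
Rounded: 35.50%.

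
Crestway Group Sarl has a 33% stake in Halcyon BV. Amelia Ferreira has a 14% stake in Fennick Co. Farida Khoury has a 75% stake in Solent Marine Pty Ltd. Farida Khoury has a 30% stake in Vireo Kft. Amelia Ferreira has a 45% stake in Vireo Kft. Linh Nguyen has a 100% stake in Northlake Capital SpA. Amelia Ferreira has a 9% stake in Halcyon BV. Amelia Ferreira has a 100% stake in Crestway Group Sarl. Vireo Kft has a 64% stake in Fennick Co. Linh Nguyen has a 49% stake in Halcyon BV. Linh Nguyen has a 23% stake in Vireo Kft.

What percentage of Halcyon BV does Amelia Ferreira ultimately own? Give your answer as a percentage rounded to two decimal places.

42.00%

Amelia reaches Halcyon along 2 paths.
Via Crestway: 100% × 33% = 33%.
Direct stake: 9% = 9%.
Total: 33% + 9% = 42%.
Rounded: 42.00%.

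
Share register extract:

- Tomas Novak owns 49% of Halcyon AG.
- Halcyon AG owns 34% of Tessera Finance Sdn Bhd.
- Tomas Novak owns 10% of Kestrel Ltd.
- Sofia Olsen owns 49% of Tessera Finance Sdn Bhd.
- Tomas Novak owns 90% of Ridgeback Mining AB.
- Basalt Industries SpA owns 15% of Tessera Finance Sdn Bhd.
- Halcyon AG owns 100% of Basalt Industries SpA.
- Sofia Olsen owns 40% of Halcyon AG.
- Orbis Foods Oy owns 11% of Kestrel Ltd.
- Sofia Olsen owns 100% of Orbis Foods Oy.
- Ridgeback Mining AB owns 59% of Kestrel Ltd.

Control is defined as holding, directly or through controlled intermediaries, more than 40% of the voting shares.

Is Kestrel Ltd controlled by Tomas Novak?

Yes

Tomas holds 90% of Ridgeback, so Tomas controls Ridgeback.
Ridgeback and Tomas together hold 59% + 10% = 69% of Kestrel, so Tomas controls Kestrel.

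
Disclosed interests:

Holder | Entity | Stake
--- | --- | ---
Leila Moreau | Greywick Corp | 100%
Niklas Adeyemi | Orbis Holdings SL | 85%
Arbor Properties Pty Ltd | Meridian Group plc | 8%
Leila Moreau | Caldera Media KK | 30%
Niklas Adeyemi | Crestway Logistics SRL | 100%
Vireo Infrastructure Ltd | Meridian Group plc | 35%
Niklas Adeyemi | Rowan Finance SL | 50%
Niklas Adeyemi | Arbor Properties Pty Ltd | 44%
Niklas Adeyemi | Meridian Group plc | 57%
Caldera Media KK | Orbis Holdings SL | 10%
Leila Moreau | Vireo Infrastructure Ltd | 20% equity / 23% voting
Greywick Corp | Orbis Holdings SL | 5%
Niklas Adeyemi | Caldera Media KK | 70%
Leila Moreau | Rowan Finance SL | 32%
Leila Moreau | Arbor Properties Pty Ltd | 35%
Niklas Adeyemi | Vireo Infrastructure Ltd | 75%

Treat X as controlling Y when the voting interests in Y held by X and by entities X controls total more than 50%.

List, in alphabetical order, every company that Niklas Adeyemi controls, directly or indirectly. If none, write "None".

Niklas holds 70% of Caldera, so Niklas controls Caldera.
Niklas holds 75% of Vireo, so Niklas controls Vireo.
Niklas holds 100% of Crestway, so Niklas controls Crestway.
Niklas and Caldera together hold 85% + 10% = 95% of Orbis, so Niklas controls Orbis.
Vireo and Niklas together hold 35% + 57% = 92% of Meridian, so Niklas controls Meridian.
No other company's threshold is met.

Caldera Media KK, Crestway Logistics SRL, Meridian Group plc, Orbis Holdings SL, Vireo Infrastructure Ltd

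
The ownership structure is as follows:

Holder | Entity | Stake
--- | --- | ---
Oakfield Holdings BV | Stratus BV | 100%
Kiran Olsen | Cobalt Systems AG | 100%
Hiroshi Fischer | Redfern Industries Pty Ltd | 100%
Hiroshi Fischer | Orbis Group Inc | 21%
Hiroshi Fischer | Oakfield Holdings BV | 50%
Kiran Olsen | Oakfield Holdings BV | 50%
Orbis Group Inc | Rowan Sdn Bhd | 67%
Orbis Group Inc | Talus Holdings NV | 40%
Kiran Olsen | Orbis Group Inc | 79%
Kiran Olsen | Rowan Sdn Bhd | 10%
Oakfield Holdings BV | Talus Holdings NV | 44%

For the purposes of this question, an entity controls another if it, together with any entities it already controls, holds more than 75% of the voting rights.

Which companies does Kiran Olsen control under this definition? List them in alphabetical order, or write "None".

Kiran holds 79% of Orbis, so Kiran controls Orbis.
Kiran and Orbis together hold 10% + 67% = 77% of Rowan, so Kiran controls Rowan.
Kiran holds 100% of Cobalt, so Kiran controls Cobalt.
No other company's threshold is met.

Cobalt Systems AG, Orbis Group Inc, Rowan Sdn Bhd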